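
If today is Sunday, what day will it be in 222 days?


Friday

Start: Sunday (index 6)
(6 + 222) mod 7
= 228 mod 7
= 4
Index 4 → Friday


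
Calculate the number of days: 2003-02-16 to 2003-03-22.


From February 16, 2003 to March 22, 2003
Rest of February 2003: 28 - 16 = 12
Days into March 2003: 22
Total = 12 + 22 = 34 days

34 days


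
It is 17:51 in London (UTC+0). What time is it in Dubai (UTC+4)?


Time difference = UTC+4 - UTC+0 = +4 hours
New hour = (17 + 4) mod 24
= 21 mod 24 = 21
Minutes unchanged → 21:51

21:51


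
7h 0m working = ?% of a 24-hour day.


29.2%

Time: 420 minutes
Day: 1440 minutes
Percentage = (420/1440) × 100 ≈ 29.2%


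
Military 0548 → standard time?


5:48 AM

Hour: 5
5 < 12 → AM


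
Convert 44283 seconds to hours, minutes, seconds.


Hours: 44283 ÷ 3600 = 12 remainder 1083
Minutes: 1083 ÷ 60 = 18 remainder 3
Seconds: 3

12h 18m 3s


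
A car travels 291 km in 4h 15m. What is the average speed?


68.5 km/h

Distance: 291 km
Time: 4h 15m = 255 min = 255/60 = 17/4 hours
Speed = 291 ÷ (17/4) = 291 × 4 / 17 = 1164/17 ≈ 68.5 km/h


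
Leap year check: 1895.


No

Rules: divisible by 4 AND (not by 100 OR by 400)
1895 ÷ 4 = 473 remainder 3 → not divisible by 4
Not divisible by 4 → not a leap year


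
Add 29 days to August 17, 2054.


September 15, 2054

Start: August 17, 2054
Add 29 days
August 17 → September 1: 31 - 17 + 1 = 15 days (29 - 15 = 14 left)
September 1 + 14 = September 15, 2054


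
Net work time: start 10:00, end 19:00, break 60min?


Total time = (19×60+0) - (10×60+0)
= 1140 - 600 = 540 min
Minus break: 540 - 60 = 480 min
= 8h 0m

8h 0m (480 minutes)


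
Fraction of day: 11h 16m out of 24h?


0.4694 (46.94%)

Total minutes: 11×60 + 16 = 676
Day = 24×60 = 1440 minutes
Fraction = 676/1440 ≈ 0.4694
As a percentage: 676/1440 × 100 ≈ 46.94%


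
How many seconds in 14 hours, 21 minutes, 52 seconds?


51712 seconds

Hours: 14 × 3600 = 50400
Minutes: 21 × 60 = 1260
Seconds: 52
Total = 50400 + 1260 + 52 = 51712


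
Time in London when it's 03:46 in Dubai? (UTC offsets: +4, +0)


23:46 (previous day)

Time difference = UTC+0 - UTC+4 = -4 hours
New hour = (3 -4) mod 24
= -1 mod 24 = 23
Minutes unchanged → 23:46; -1 < 0 → previous day


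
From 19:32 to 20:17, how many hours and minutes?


0h 45m

End time in minutes: 20×60 + 17 = 1217
Start time in minutes: 19×60 + 32 = 1172
Difference = 1217 - 1172 = 45 minutes
= 0 hours 45 minutes


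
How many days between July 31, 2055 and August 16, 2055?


16 days

From July 31, 2055 to August 16, 2055
Rest of July 2055: 31 - 31 = 0
Days into August 2055: 16
Total = 0 + 16 = 16 days


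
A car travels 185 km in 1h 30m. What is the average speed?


123.3 km/h

Distance: 185 km
Time: 1h 30m = 90 min = 90/60 = 3/2 hours
Speed = 185 ÷ (3/2) = 185 × 2 / 3 = 370/3 ≈ 123.3 km/h


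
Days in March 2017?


31 days

Month: March (month 3)
March has 31 days


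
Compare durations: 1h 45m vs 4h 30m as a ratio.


Duration 1: 105 minutes
Duration 2: 270 minutes
Ratio = 105:270
GCD = 15
Simplified = 7:18
As a decimal: 7/18 ≈ 0.39

7:18 (0.39)


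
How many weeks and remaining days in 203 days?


Weeks: 203 ÷ 7 = 29 remainder 0

29 weeks 0 days


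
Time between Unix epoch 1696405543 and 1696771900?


366357 seconds (101.8 hours / 4.24 days)

Difference = 1696771900 - 1696405543 = 366357 seconds
In hours: 366357 / 3600 ≈ 101.8
In days: 366357 / 86400 ≈ 4.24


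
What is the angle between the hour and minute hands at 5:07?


Hour hand = 5×30 + 7×0.5 = 153.5°
Minute hand = 7×6 = 42°
Difference = |153.5 - 42| = 111.5°

111.5°


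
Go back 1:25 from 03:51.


02:26

Start: 231 minutes from midnight
Subtract: 85 minutes
Remaining: 231 - 85 = 146
Hours: 2, Minutes: 26


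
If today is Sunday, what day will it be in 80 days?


Wednesday

Start: Sunday (index 6)
(6 + 80) mod 7
= 86 mod 7
= 2
Index 2 → Wednesday


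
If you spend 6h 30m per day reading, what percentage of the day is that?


27.1%

Time: 390 minutes
Day: 1440 minutes
Percentage = (390/1440) × 100 ≈ 27.1%


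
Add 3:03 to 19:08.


22:11

Start: 1148 minutes from midnight
Add: 183 minutes
Total: 1331 minutes
Hours: 1331 ÷ 60 = 22 remainder 11


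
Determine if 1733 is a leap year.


Rules: divisible by 4 AND (not by 100 OR by 400)
1733 ÷ 4 = 433 remainder 1 → not divisible by 4
Not divisible by 4 → not a leap year

No


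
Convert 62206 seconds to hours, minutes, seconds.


Hours: 62206 ÷ 3600 = 17 remainder 1006
Minutes: 1006 ÷ 60 = 16 remainder 46
Seconds: 46

17h 16m 46s


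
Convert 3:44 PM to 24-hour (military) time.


15:44

Input: 3:44 PM
PM: 3 + 12 = 15


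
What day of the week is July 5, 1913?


Zeller's congruence:
q=5, m=7, k=13, j=19
h = (5 + ⌊13×8/5⌋ + 13 + ⌊13/4⌋ + ⌊19/4⌋ - 2×19) mod 7
= (5 + 20 + 13 + 3 + 4 - 38) mod 7
= 7 mod 7 = 0
h=0 → Saturday

Saturday


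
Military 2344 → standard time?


11:44 PM

Hour: 23
23 - 12 = 11 → PM


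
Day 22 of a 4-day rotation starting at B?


Shift C

Shifts: A, B, C, D
Start: B (index 1)
Day 22: (1 + 22 - 1) mod 4
= 22 mod 4
= 2
Index 2 → shift C


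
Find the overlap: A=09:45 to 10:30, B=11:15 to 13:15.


Meeting A: 585-630 (in minutes from midnight)
Meeting B: 675-795
Overlap start = max(585, 675) = 675
Overlap end = min(630, 795) = 630
Overlap = max(0, 630 - 675) = 0 min

0 minutes


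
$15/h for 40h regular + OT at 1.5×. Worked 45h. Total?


Regular: 40h × $15 = $600.00
Overtime: 45 - 40 = 5h
OT pay: 5h × $15 × 1.5 = $112.50
Total = $600.00 + $112.50 = $712.50

$712.50


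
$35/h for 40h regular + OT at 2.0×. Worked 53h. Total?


Regular: 40h × $35 = $1400.00
Overtime: 53 - 40 = 13h
OT pay: 13h × $35 × 2.0 = $910.00
Total = $1400.00 + $910.00 = $2310.00

$2310.00


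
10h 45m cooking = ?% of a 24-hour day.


Time: 645 minutes
Day: 1440 minutes
Percentage = (645/1440) × 100 ≈ 44.8%

44.8%


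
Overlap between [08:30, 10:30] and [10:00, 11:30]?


30 minutes

Meeting A: 510-630 (in minutes from midnight)
Meeting B: 600-690
Overlap start = max(510, 600) = 600
Overlap end = min(630, 690) = 630
Overlap = max(0, 630 - 600) = 30 min


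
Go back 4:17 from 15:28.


Start: 928 minutes from midnight
Subtract: 257 minutes
Remaining: 928 - 257 = 671
Hours: 11, Minutes: 11

11:11


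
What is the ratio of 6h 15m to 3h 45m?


5:3 (1.67)

Duration 1: 375 minutes
Duration 2: 225 minutes
Ratio = 375:225
GCD = 75
Simplified = 5:3
As a decimal: 5/3 ≈ 1.67


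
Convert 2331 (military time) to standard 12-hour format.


11:31 PM

Hour: 23
23 - 12 = 11 → PM


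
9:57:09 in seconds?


35829 seconds

Hours: 9 × 3600 = 32400
Minutes: 57 × 60 = 3420
Seconds: 9
Total = 32400 + 3420 + 9 = 35829


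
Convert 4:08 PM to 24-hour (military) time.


Input: 4:08 PM
PM: 4 + 12 = 16

16:08


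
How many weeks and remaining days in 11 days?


Weeks: 11 ÷ 7 = 1 remainder 4

1 weeks 4 days


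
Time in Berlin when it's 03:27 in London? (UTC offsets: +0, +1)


04:27

Time difference = UTC+1 - UTC+0 = +1 hours
New hour = (3 + 1) mod 24
= 4 mod 24 = 4
Minutes unchanged → 04:27


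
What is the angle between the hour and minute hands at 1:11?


Hour hand = 1×30 + 11×0.5 = 35.5°
Minute hand = 11×6 = 66°
Difference = |35.5 - 66| = 30.5°

30.5°


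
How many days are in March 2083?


Month: March (month 3)
March has 31 days

31 days


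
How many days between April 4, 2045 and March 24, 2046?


From April 4, 2045 to March 24, 2046
Rest of April 2045: 30 - 4 = 26
Full months: May 31, June 30, July 31, August 31, September 30, October 31, November 30, December 31, January 31, February 2046 28
Days into March 2046: 24
Total = 26 + 31 + 30 + 31 + 31 + 30 + 31 + 30 + 31 + 31 + 28 + 24 = 354 days

354 days


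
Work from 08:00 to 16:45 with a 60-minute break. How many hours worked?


7h 45m (465 minutes)

Total time = (16×60+45) - (8×60+0)
= 1005 - 480 = 525 min
Minus break: 525 - 60 = 465 min
= 7h 45m


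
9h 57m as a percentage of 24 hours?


Total minutes: 9×60 + 57 = 597
Day = 24×60 = 1440 minutes
Fraction = 597/1440 ≈ 0.4146
As a percentage: 597/1440 × 100 ≈ 41.46%

0.4146 (41.46%)


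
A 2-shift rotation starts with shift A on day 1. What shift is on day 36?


Shift B

Shifts: A, B
Start: A (index 0)
Day 36: (0 + 36 - 1) mod 2
= 35 mod 2
= 1
Index 1 → shift B


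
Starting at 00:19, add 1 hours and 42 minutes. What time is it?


Start: 19 minutes from midnight
Add: 102 minutes
Total: 121 minutes
Hours: 121 ÷ 60 = 2 remainder 1

02:01


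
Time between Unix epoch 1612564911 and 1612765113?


Difference = 1612765113 - 1612564911 = 200202 seconds
In hours: 200202 / 3600 ≈ 55.6
In days: 200202 / 86400 ≈ 2.32

200202 seconds (55.6 hours / 2.32 days)


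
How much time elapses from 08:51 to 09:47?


End time in minutes: 9×60 + 47 = 587
Start time in minutes: 8×60 + 51 = 531
Difference = 587 - 531 = 56 minutes
= 0 hours 56 minutes

0h 56m


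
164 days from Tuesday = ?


Friday

Start: Tuesday (index 1)
(1 + 164) mod 7
= 165 mod 7
= 4
Index 4 → Friday


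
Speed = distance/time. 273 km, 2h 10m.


Distance: 273 km
Time: 2h 10m = 130 min = 130/60 = 13/6 hours
Speed = 273 ÷ (13/6) = 273 × 6 / 13 = 1638/13 = 126.0 km/h

126.0 km/h


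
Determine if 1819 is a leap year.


Rules: divisible by 4 AND (not by 100 OR by 400)
1819 ÷ 4 = 454 remainder 3 → not divisible by 4
Not divisible by 4 → not a leap year

No


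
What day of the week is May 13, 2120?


Monday

Zeller's congruence:
q=13, m=5, k=20, j=21
h = (13 + ⌊13×6/5⌋ + 20 + ⌊20/4⌋ + ⌊21/4⌋ - 2×21) mod 7
= (13 + 15 + 20 + 5 + 5 - 42) mod 7
= 16 mod 7 = 2
h=2 → Monday


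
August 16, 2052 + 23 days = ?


September 8, 2052

Start: August 16, 2052
Add 23 days
August 16 → September 1: 31 - 16 + 1 = 16 days (23 - 16 = 7 left)
September 1 + 7 = September 8, 2052


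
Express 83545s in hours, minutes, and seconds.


23h 12m 25s

Hours: 83545 ÷ 3600 = 23 remainder 745
Minutes: 745 ÷ 60 = 12 remainder 25
Seconds: 25


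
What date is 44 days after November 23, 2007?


Start: November 23, 2007
Add 44 days
November 23 → December 1: 30 - 23 + 1 = 8 days (44 - 8 = 36 left)
December 1 → January 1: 31 - 1 + 1 = 31 days (36 - 31 = 5 left)
January 1 + 5 = January 6, 2008

January 6, 2008


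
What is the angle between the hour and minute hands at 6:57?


Hour hand = 6×30 + 57×0.5 = 208.5°
Minute hand = 57×6 = 342°
Difference = |208.5 - 342| = 133.5°

133.5°


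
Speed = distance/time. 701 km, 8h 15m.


85.0 km/h

Distance: 701 km
Time: 8h 15m = 495 min = 495/60 = 33/4 hours
Speed = 701 ÷ (33/4) = 701 × 4 / 33 = 2804/33 ≈ 85.0 km/h


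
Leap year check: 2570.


Rules: divisible by 4 AND (not by 100 OR by 400)
2570 ÷ 4 = 642 remainder 2 → not divisible by 4
Not divisible by 4 → not a leap year

No


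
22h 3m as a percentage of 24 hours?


Total minutes: 22×60 + 3 = 1323
Day = 24×60 = 1440 minutes
Fraction = 1323/1440 ≈ 0.9188
As a percentage: 1323/1440 × 100 ≈ 91.88%

0.9188 (91.88%)


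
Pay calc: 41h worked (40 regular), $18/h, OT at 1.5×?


$747.00

Regular: 40h × $18 = $720.00
Overtime: 41 - 40 = 1h
OT pay: 1h × $18 × 1.5 = $27.00
Total = $720.00 + $27.00 = $747.00


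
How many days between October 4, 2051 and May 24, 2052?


From October 4, 2051 to May 24, 2052
Rest of October 2051: 31 - 4 = 27
Full months: November 30, December 31, January 31, February 2052 29, March 31, April 30
Days into May 2052: 24
Total = 27 + 30 + 31 + 31 + 29 + 31 + 30 + 24 = 233 days

233 days


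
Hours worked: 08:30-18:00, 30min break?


Total time = (18×60+0) - (8×60+30)
= 1080 - 510 = 570 min
Minus break: 570 - 30 = 540 min
= 9h 0m

9h 0m (540 minutes)


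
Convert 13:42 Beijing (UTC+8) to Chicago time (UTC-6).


Time difference = UTC-6 - UTC+8 = -14 hours
New hour = (13 -14) mod 24
= -1 mod 24 = 23
Minutes unchanged → 23:42; -1 < 0 → previous day

23:42 (previous day)


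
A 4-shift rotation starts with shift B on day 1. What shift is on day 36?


Shift A

Shifts: A, B, C, D
Start: B (index 1)
Day 36: (1 + 36 - 1) mod 4
= 36 mod 4
= 0
Index 0 → shift A


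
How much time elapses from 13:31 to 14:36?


1h 5m

End time in minutes: 14×60 + 36 = 876
Start time in minutes: 13×60 + 31 = 811
Difference = 876 - 811 = 65 minutes
= 1 hours 5 minutes


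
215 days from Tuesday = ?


Sunday

Start: Tuesday (index 1)
(1 + 215) mod 7
= 216 mod 7
= 6
Index 6 → Sunday


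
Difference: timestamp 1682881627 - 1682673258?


Difference = 1682881627 - 1682673258 = 208369 seconds
In hours: 208369 / 3600 ≈ 57.9
In days: 208369 / 86400 ≈ 2.41

208369 seconds (57.9 hours / 2.41 days)


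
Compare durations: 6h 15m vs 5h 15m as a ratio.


25:21 (1.19)

Duration 1: 375 minutes
Duration 2: 315 minutes
Ratio = 375:315
GCD = 15
Simplified = 25:21
As a decimal: 25/21 ≈ 1.19


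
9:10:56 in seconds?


33056 seconds

Hours: 9 × 3600 = 32400
Minutes: 10 × 60 = 600
Seconds: 56
Total = 32400 + 600 + 56 = 33056


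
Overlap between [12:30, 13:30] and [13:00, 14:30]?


Meeting A: 750-810 (in minutes from midnight)
Meeting B: 780-870
Overlap start = max(750, 780) = 780
Overlap end = min(810, 870) = 810
Overlap = max(0, 810 - 780) = 30 min

30 minutes


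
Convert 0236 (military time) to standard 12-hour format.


2:36 AM

Hour: 2
2 < 12 → AM


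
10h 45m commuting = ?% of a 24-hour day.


Time: 645 minutes
Day: 1440 minutes
Percentage = (645/1440) × 100 ≈ 44.8%

44.8%


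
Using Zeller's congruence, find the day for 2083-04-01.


Zeller's congruence:
q=1, m=4, k=83, j=20
h = (1 + ⌊13×5/5⌋ + 83 + ⌊83/4⌋ + ⌊20/4⌋ - 2×20) mod 7
= (1 + 13 + 83 + 20 + 5 - 40) mod 7
= 82 mod 7 = 5
h=5 → Thursday

Thursday


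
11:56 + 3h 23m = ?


15:19

Start: 716 minutes from midnight
Add: 203 minutes
Total: 919 minutes
Hours: 919 ÷ 60 = 15 remainder 19


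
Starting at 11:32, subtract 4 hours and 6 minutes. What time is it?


07:26

Start: 692 minutes from midnight
Subtract: 246 minutes
Remaining: 692 - 246 = 446
Hours: 7, Minutes: 26


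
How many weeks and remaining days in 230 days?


32 weeks 6 days

Weeks: 230 ÷ 7 = 32 remainder 6


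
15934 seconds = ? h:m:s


4h 25m 34s

Hours: 15934 ÷ 3600 = 4 remainder 1534
Minutes: 1534 ÷ 60 = 25 remainder 34
Seconds: 34


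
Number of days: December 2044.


31 days

Month: December (month 12)
December has 31 days


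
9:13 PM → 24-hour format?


21:13

Input: 9:13 PM
PM: 9 + 12 = 21


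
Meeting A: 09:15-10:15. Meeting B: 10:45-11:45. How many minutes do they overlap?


0 minutes

Meeting A: 555-615 (in minutes from midnight)
Meeting B: 645-705
Overlap start = max(555, 645) = 645
Overlap end = min(615, 705) = 615
Overlap = max(0, 615 - 645) = 0 min


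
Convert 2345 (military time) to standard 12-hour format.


Hour: 23
23 - 12 = 11 → PM

11:45 PM


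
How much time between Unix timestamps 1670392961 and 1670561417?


Difference = 1670561417 - 1670392961 = 168456 seconds
In hours: 168456 / 3600 ≈ 46.8
In days: 168456 / 86400 ≈ 1.95

168456 seconds (46.8 hours / 1.95 days)


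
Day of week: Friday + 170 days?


Sunday

Start: Friday (index 4)
(4 + 170) mod 7
= 174 mod 7
= 6
Index 6 → Sunday


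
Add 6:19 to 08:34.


Start: 514 minutes from midnight
Add: 379 minutes
Total: 893 minutes
Hours: 893 ÷ 60 = 14 remainder 53

14:53


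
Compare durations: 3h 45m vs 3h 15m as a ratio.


Duration 1: 225 minutes
Duration 2: 195 minutes
Ratio = 225:195
GCD = 15
Simplified = 15:13
As a decimal: 15/13 ≈ 1.15

15:13 (1.15)


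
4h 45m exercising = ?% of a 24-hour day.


19.8%

Time: 285 minutes
Day: 1440 minutes
Percentage = (285/1440) × 100 ≈ 19.8%


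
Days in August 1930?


Month: August (month 8)
August has 31 days

31 days


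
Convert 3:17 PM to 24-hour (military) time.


15:17

Input: 3:17 PM
PM: 3 + 12 = 15


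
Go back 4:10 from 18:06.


Start: 1086 minutes from midnight
Subtract: 250 minutes
Remaining: 1086 - 250 = 836
Hours: 13, Minutes: 56

13:56


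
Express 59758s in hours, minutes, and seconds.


Hours: 59758 ÷ 3600 = 16 remainder 2158
Minutes: 2158 ÷ 60 = 35 remainder 58
Seconds: 58

16h 35m 58s


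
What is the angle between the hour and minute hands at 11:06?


Hour hand = 11×30 + 6×0.5 = 333.0°
Minute hand = 6×6 = 36°
Difference = |333.0 - 36| = 297.0°
Since > 180°: 360 - 297.0 = 63.0°

63.0°


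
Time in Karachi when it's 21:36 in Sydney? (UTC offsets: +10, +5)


16:36

Time difference = UTC+5 - UTC+10 = -5 hours
New hour = (21 -5) mod 24
= 16 mod 24 = 16
Minutes unchanged → 16:36


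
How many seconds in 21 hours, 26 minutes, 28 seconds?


Hours: 21 × 3600 = 75600
Minutes: 26 × 60 = 1560
Seconds: 28
Total = 75600 + 1560 + 28 = 77188

77188 seconds


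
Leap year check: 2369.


Rules: divisible by 4 AND (not by 100 OR by 400)
2369 ÷ 4 = 592 remainder 1 → not divisible by 4
Not divisible by 4 → not a leap year

No


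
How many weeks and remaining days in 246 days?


Weeks: 246 ÷ 7 = 35 remainder 1

35 weeks 1 days


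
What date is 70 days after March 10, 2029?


Start: March 10, 2029
Add 70 days
March 10 → April 1: 31 - 10 + 1 = 22 days (70 - 22 = 48 left)
April 1 → May 1: 30 - 1 + 1 = 30 days (48 - 30 = 18 left)
May 1 + 18 = May 19, 2029

May 19, 2029


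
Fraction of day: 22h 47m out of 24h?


0.9493 (94.93%)

Total minutes: 22×60 + 47 = 1367
Day = 24×60 = 1440 minutes
Fraction = 1367/1440 ≈ 0.9493
As a percentage: 1367/1440 × 100 ≈ 94.93%


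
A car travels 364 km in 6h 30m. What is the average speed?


56.0 km/h

Distance: 364 km
Time: 6h 30m = 390 min = 390/60 = 13/2 hours
Speed = 364 ÷ (13/2) = 364 × 2 / 13 = 728/13 = 56.0 km/h


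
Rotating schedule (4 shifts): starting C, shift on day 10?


Shifts: A, B, C, D
Start: C (index 2)
Day 10: (2 + 10 - 1) mod 4
= 11 mod 4
= 3
Index 3 → shift D

Shift D


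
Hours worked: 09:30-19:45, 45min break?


Total time = (19×60+45) - (9×60+30)
= 1185 - 570 = 615 min
Minus break: 615 - 45 = 570 min
= 9h 30m

9h 30m (570 minutes)


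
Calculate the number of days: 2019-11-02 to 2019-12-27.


From November 2, 2019 to December 27, 2019
Rest of November 2019: 30 - 2 = 28
Days into December 2019: 27
Total = 28 + 27 = 55 days

55 days


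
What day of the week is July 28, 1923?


Saturday

Zeller's congruence:
q=28, m=7, k=23, j=19
h = (28 + ⌊13×8/5⌋ + 23 + ⌊23/4⌋ + ⌊19/4⌋ - 2×19) mod 7
= (28 + 20 + 23 + 5 + 4 - 38) mod 7
= 42 mod 7 = 0
h=0 → Saturday


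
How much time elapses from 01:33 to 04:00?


End time in minutes: 4×60 + 0 = 240
Start time in minutes: 1×60 + 33 = 93
Difference = 240 - 93 = 147 minutes
= 2 hours 27 minutes

2h 27m


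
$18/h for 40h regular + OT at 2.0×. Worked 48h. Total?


Regular: 40h × $18 = $720.00
Overtime: 48 - 40 = 8h
OT pay: 8h × $18 × 2.0 = $288.00
Total = $720.00 + $288.00 = $1008.00

$1008.00


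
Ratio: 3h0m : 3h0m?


1:1 (1.00)

Duration 1: 180 minutes
Duration 2: 180 minutes
Ratio = 180:180
GCD = 180
Simplified = 1:1
As a decimal: 1/1 = 1.00


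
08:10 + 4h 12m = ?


Start: 490 minutes from midnight
Add: 252 minutes
Total: 742 minutes
Hours: 742 ÷ 60 = 12 remainder 22

12:22


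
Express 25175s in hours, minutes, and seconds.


Hours: 25175 ÷ 3600 = 6 remainder 3575
Minutes: 3575 ÷ 60 = 59 remainder 35
Seconds: 35

6h 59m 35s


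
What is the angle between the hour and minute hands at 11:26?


173.0°

Hour hand = 11×30 + 26×0.5 = 343.0°
Minute hand = 26×6 = 156°
Difference = |343.0 - 156| = 187.0°
Since > 180°: 360 - 187.0 = 173.0°


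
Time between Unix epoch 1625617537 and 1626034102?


Difference = 1626034102 - 1625617537 = 416565 seconds
In hours: 416565 / 3600 ≈ 115.7
In days: 416565 / 86400 ≈ 4.82

416565 seconds (115.7 hours / 4.82 days)


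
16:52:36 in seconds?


60756 seconds

Hours: 16 × 3600 = 57600
Minutes: 52 × 60 = 3120
Seconds: 36
Total = 57600 + 3120 + 36 = 60756


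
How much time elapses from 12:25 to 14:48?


End time in minutes: 14×60 + 48 = 888
Start time in minutes: 12×60 + 25 = 745
Difference = 888 - 745 = 143 minutes
= 2 hours 23 minutes

2h 23m


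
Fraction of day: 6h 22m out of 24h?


0.2653 (26.53%)

Total minutes: 6×60 + 22 = 382
Day = 24×60 = 1440 minutes
Fraction = 382/1440 ≈ 0.2653
As a percentage: 382/1440 × 100 ≈ 26.53%


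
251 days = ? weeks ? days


35 weeks 6 days

Weeks: 251 ÷ 7 = 35 remainder 6


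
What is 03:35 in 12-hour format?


3:35 AM

Hour: 3
3 < 12 → AM


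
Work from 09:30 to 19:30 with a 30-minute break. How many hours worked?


Total time = (19×60+30) - (9×60+30)
= 1170 - 570 = 600 min
Minus break: 600 - 30 = 570 min
= 9h 30m

9h 30m (570 minutes)


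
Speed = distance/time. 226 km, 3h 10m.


Distance: 226 km
Time: 3h 10m = 190 min = 190/60 = 19/6 hours
Speed = 226 ÷ (19/6) = 226 × 6 / 19 = 1356/19 ≈ 71.4 km/h

71.4 km/h


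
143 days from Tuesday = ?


Friday

Start: Tuesday (index 1)
(1 + 143) mod 7
= 144 mod 7
= 4
Index 4 → Friday


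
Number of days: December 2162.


31 days

Month: December (month 12)
December has 31 days


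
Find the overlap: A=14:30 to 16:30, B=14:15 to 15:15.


45 minutes

Meeting A: 870-990 (in minutes from midnight)
Meeting B: 855-915
Overlap start = max(870, 855) = 870
Overlap end = min(990, 915) = 915
Overlap = max(0, 915 - 870) = 45 min


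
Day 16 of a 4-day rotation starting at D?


Shift C

Shifts: A, B, C, D
Start: D (index 3)
Day 16: (3 + 16 - 1) mod 4
= 18 mod 4
= 2
Index 2 → shift C


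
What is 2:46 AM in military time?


02:46

Input: 2:46 AM
AM hour stays: 2


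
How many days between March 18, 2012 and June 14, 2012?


From March 18, 2012 to June 14, 2012
Rest of March 2012: 31 - 18 = 13
Full months: April 30, May 31
Days into June 2012: 14
Total = 13 + 30 + 31 + 14 = 88 days

88 days


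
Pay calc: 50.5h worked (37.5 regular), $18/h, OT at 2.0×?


Regular: 37.5h × $18 = $675.00
Overtime: 50.5 - 37.5 = 13.0h
OT pay: 13.0h × $18 × 2.0 = $468.00
Total = $675.00 + $468.00 = $1143.00

$1143.00


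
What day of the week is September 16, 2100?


Thursday

Zeller's congruence:
q=16, m=9, k=0, j=21
h = (16 + ⌊13×10/5⌋ + 0 + ⌊0/4⌋ + ⌊21/4⌋ - 2×21) mod 7
= (16 + 26 + 0 + 0 + 5 - 42) mod 7
= 5 mod 7 = 5
h=5 → Thursday


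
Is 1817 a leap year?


Rules: divisible by 4 AND (not by 100 OR by 400)
1817 ÷ 4 = 454 remainder 1 → not divisible by 4
Not divisible by 4 → not a leap year

No


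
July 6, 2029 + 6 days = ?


Start: July 6, 2029
Add 6 days
July 6 + 6 = July 12, 2029

July 12, 2029


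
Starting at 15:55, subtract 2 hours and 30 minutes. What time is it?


13:25

Start: 955 minutes from midnight
Subtract: 150 minutes
Remaining: 955 - 150 = 805
Hours: 13, Minutes: 25


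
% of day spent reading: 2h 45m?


Time: 165 minutes
Day: 1440 minutes
Percentage = (165/1440) × 100 ≈ 11.5%

11.5%


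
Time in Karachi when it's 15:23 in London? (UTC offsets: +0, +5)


Time difference = UTC+5 - UTC+0 = +5 hours
New hour = (15 + 5) mod 24
= 20 mod 24 = 20
Minutes unchanged → 20:23

20:23


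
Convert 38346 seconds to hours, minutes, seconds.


Hours: 38346 ÷ 3600 = 10 remainder 2346
Minutes: 2346 ÷ 60 = 39 remainder 6
Seconds: 6

10h 39m 6s


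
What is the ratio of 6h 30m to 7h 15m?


26:29 (0.90)

Duration 1: 390 minutes
Duration 2: 435 minutes
Ratio = 390:435
GCD = 15
Simplified = 26:29
As a decimal: 26/29 ≈ 0.90


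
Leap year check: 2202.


Rules: divisible by 4 AND (not by 100 OR by 400)
2202 ÷ 4 = 550 remainder 2 → not divisible by 4
Not divisible by 4 → not a leap year

No


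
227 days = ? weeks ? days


32 weeks 3 days

Weeks: 227 ÷ 7 = 32 remainder 3


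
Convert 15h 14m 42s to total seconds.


54882 seconds

Hours: 15 × 3600 = 54000
Minutes: 14 × 60 = 840
Seconds: 42
Total = 54000 + 840 + 42 = 54882


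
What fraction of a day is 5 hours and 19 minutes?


0.2215 (22.15%)

Total minutes: 5×60 + 19 = 319
Day = 24×60 = 1440 minutes
Fraction = 319/1440 ≈ 0.2215
As a percentage: 319/1440 × 100 ≈ 22.15%


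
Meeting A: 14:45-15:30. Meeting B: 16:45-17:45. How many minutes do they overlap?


Meeting A: 885-930 (in minutes from midnight)
Meeting B: 1005-1065
Overlap start = max(885, 1005) = 1005
Overlap end = min(930, 1065) = 930
Overlap = max(0, 930 - 1005) = 0 min

0 minutes


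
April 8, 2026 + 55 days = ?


Start: April 8, 2026
Add 55 days
April 8 → May 1: 30 - 8 + 1 = 23 days (55 - 23 = 32 left)
May 1 → June 1: 31 - 1 + 1 = 31 days (32 - 31 = 1 left)
June 1 + 1 = June 2, 2026

June 2, 2026


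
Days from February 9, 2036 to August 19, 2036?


From February 9, 2036 to August 19, 2036
Rest of February 2036: 29 - 9 = 20
Full months: March 31, April 30, May 31, June 30, July 31
Days into August 2036: 19
Total = 20 + 31 + 30 + 31 + 30 + 31 + 19 = 192 days

192 days


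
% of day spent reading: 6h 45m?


Time: 405 minutes
Day: 1440 minutes
Percentage = (405/1440) × 100 ≈ 28.1%

28.1%


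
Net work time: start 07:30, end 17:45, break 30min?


9h 45m (585 minutes)

Total time = (17×60+45) - (7×60+30)
= 1065 - 450 = 615 min
Minus break: 615 - 30 = 585 min
= 9h 45m


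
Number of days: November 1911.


Month: November (month 11)
November has 30 days

30 days


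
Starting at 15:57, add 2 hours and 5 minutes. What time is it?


Start: 957 minutes from midnight
Add: 125 minutes
Total: 1082 minutes
Hours: 1082 ÷ 60 = 18 remainder 2

18:02


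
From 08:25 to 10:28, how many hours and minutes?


2h 3m

End time in minutes: 10×60 + 28 = 628
Start time in minutes: 8×60 + 25 = 505
Difference = 628 - 505 = 123 minutes
= 2 hours 3 minutes


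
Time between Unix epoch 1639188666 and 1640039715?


Difference = 1640039715 - 1639188666 = 851049 seconds
In hours: 851049 / 3600 ≈ 236.4
In days: 851049 / 86400 ≈ 9.85

851049 seconds (236.4 hours / 9.85 days)


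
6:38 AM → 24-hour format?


Input: 6:38 AM
AM hour stays: 6

06:38


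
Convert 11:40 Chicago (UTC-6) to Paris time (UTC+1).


Time difference = UTC+1 - UTC-6 = +7 hours
New hour = (11 + 7) mod 24
= 18 mod 24 = 18
Minutes unchanged → 18:40

18:40


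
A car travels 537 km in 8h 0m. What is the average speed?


67.1 km/h

Distance: 537 km
Time: 8 hours
Speed = 537 / 8 ≈ 67.1 km/h


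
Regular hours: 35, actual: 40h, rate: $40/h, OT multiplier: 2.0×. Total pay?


Regular: 35h × $40 = $1400.00
Overtime: 40 - 35 = 5h
OT pay: 5h × $40 × 2.0 = $400.00
Total = $1400.00 + $400.00 = $1800.00

$1800.00


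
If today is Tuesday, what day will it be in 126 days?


Start: Tuesday (index 1)
(1 + 126) mod 7
= 127 mod 7
= 1
Index 1 → Tuesday

Tuesday


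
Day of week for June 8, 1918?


Saturday

Zeller's congruence:
q=8, m=6, k=18, j=19
h = (8 + ⌊13×7/5⌋ + 18 + ⌊18/4⌋ + ⌊19/4⌋ - 2×19) mod 7
= (8 + 18 + 18 + 4 + 4 - 38) mod 7
= 14 mod 7 = 0
h=0 → Saturday


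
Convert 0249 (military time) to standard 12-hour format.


2:49 AM

Hour: 2
2 < 12 → AM


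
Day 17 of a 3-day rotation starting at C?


Shift A

Shifts: A, B, C
Start: C (index 2)
Day 17: (2 + 17 - 1) mod 3
= 18 mod 3
= 0
Index 0 → shift A


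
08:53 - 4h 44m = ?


04:09

Start: 533 minutes from midnight
Subtract: 284 minutes
Remaining: 533 - 284 = 249
Hours: 4, Minutes: 9


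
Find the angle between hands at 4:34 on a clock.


Hour hand = 4×30 + 34×0.5 = 137.0°
Minute hand = 34×6 = 204°
Difference = |137.0 - 204| = 67.0°

67.0°


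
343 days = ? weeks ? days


49 weeks 0 days

Weeks: 343 ÷ 7 = 49 remainder 0


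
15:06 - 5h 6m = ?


Start: 906 minutes from midnight
Subtract: 306 minutes
Remaining: 906 - 306 = 600
Hours: 10, Minutes: 0

10:00


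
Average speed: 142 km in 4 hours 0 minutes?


Distance: 142 km
Time: 4 hours
Speed = 142 / 4 = 35.5 km/h

35.5 km/h


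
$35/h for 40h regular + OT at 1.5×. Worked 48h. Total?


Regular: 40h × $35 = $1400.00
Overtime: 48 - 40 = 8h
OT pay: 8h × $35 × 1.5 = $420.00
Total = $1400.00 + $420.00 = $1820.00

$1820.00


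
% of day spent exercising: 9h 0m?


37.5%

Time: 540 minutes
Day: 1440 minutes
Percentage = (540/1440) × 100 = 37.5%


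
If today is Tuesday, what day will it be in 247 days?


Start: Tuesday (index 1)
(1 + 247) mod 7
= 248 mod 7
= 3
Index 3 → Thursday

Thursday


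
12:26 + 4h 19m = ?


Start: 746 minutes from midnight
Add: 259 minutes
Total: 1005 minutes
Hours: 1005 ÷ 60 = 16 remainder 45

16:45


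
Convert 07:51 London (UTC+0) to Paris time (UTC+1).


08:51

Time difference = UTC+1 - UTC+0 = +1 hours
New hour = (7 + 1) mod 24
= 8 mod 24 = 8
Minutes unchanged → 08:51


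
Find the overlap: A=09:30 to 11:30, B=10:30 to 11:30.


60 minutes

Meeting A: 570-690 (in minutes from midnight)
Meeting B: 630-690
Overlap start = max(570, 630) = 630
Overlap end = min(690, 690) = 690
Overlap = max(0, 690 - 630) = 60 min


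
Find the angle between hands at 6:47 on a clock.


Hour hand = 6×30 + 47×0.5 = 203.5°
Minute hand = 47×6 = 282°
Difference = |203.5 - 282| = 78.5°

78.5°


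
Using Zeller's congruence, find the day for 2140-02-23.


Tuesday

Zeller's congruence:
q=23, m=14, k=39, j=21
h = (23 + ⌊13×15/5⌋ + 39 + ⌊39/4⌋ + ⌊21/4⌋ - 2×21) mod 7
= (23 + 39 + 39 + 9 + 5 - 42) mod 7
= 73 mod 7 = 3
h=3 → Tuesday


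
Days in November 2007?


30 days

Month: November (month 11)
November has 30 days


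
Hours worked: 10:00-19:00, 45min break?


Total time = (19×60+0) - (10×60+0)
= 1140 - 600 = 540 min
Minus break: 540 - 45 = 495 min
= 8h 15m

8h 15m (495 minutes)


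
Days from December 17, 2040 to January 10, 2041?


From December 17, 2040 to January 10, 2041
Rest of December 2040: 31 - 17 = 14
Days into January 2041: 10
Total = 14 + 10 = 24 days

24 days


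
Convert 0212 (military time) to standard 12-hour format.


2:12 AM

Hour: 2
2 < 12 → AM


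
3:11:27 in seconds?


11487 seconds

Hours: 3 × 3600 = 10800
Minutes: 11 × 60 = 660
Seconds: 27
Total = 10800 + 660 + 27 = 11487


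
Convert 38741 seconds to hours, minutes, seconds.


Hours: 38741 ÷ 3600 = 10 remainder 2741
Minutes: 2741 ÷ 60 = 45 remainder 41
Seconds: 41

10h 45m 41s


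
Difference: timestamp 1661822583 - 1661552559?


270024 seconds (75.0 hours / 3.13 days)

Difference = 1661822583 - 1661552559 = 270024 seconds
In hours: 270024 / 3600 ≈ 75.0
In days: 270024 / 86400 ≈ 3.13


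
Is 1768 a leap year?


Yes

Rules: divisible by 4 AND (not by 100 OR by 400)
1768 ÷ 4 = 442 exactly → divisible by 4
1768 ÷ 100 = 17 remainder 68 → not divisible by 100
Divisible by 4 but not by 100 → leap year


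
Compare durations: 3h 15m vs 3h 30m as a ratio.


Duration 1: 195 minutes
Duration 2: 210 minutes
Ratio = 195:210
GCD = 15
Simplified = 13:14
As a decimal: 13/14 ≈ 0.93

13:14 (0.93)


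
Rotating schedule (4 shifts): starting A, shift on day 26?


Shifts: A, B, C, D
Start: A (index 0)
Day 26: (0 + 26 - 1) mod 4
= 25 mod 4
= 1
Index 1 → shift B

Shift B


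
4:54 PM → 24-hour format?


16:54

Input: 4:54 PM
PM: 4 + 12 = 16


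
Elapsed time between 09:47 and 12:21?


End time in minutes: 12×60 + 21 = 741
Start time in minutes: 9×60 + 47 = 587
Difference = 741 - 587 = 154 minutes
= 2 hours 34 minutes

2h 34m


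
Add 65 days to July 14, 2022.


September 17, 2022

Start: July 14, 2022
Add 65 days
July 14 → August 1: 31 - 14 + 1 = 18 days (65 - 18 = 47 left)
August 1 → September 1: 31 - 1 + 1 = 31 days (47 - 31 = 16 left)
September 1 + 16 = September 17, 2022


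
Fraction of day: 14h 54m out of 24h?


0.6208 (62.08%)

Total minutes: 14×60 + 54 = 894
Day = 24×60 = 1440 minutes
Fraction = 894/1440 ≈ 0.6208
As a percentage: 894/1440 × 100 ≈ 62.08%


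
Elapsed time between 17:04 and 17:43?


0h 39m

End time in minutes: 17×60 + 43 = 1063
Start time in minutes: 17×60 + 4 = 1024
Difference = 1063 - 1024 = 39 minutes
= 0 hours 39 minutes


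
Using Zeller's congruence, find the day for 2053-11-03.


Zeller's congruence:
q=3, m=11, k=53, j=20
h = (3 + ⌊13×12/5⌋ + 53 + ⌊53/4⌋ + ⌊20/4⌋ - 2×20) mod 7
= (3 + 31 + 53 + 13 + 5 - 40) mod 7
= 65 mod 7 = 2
h=2 → Monday

Monday


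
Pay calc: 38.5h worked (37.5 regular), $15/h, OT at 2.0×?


Regular: 37.5h × $15 = $562.50
Overtime: 38.5 - 37.5 = 1.0h
OT pay: 1.0h × $15 × 2.0 = $30.00
Total = $562.50 + $30.00 = $592.50

$592.50


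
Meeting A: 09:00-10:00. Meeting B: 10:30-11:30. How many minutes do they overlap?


Meeting A: 540-600 (in minutes from midnight)
Meeting B: 630-690
Overlap start = max(540, 630) = 630
Overlap end = min(600, 690) = 600
Overlap = max(0, 600 - 630) = 0 min

0 minutes


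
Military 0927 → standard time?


9:27 AM

Hour: 9
9 < 12 → AM


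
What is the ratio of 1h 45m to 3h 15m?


Duration 1: 105 minutes
Duration 2: 195 minutes
Ratio = 105:195
GCD = 15
Simplified = 7:13
As a decimal: 7/13 ≈ 0.54

7:13 (0.54)


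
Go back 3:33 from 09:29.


05:56

Start: 569 minutes from midnight
Subtract: 213 minutes
Remaining: 569 - 213 = 356
Hours: 5, Minutes: 56


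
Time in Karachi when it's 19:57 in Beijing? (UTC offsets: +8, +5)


Time difference = UTC+5 - UTC+8 = -3 hours
New hour = (19 -3) mod 24
= 16 mod 24 = 16
Minutes unchanged → 16:57

16:57


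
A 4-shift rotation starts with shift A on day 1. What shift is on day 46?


Shifts: A, B, C, D
Start: A (index 0)
Day 46: (0 + 46 - 1) mod 4
= 45 mod 4
= 1
Index 1 → shift B

Shift B


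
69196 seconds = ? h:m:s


19h 13m 16s

Hours: 69196 ÷ 3600 = 19 remainder 796
Minutes: 796 ÷ 60 = 13 remainder 16
Seconds: 16


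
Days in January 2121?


Month: January (month 1)
January has 31 days

31 days


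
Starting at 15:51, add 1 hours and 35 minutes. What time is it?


Start: 951 minutes from midnight
Add: 95 minutes
Total: 1046 minutes
Hours: 1046 ÷ 60 = 17 remainder 26

17:26


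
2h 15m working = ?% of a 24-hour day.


Time: 135 minutes
Day: 1440 minutes
Percentage = (135/1440) × 100 ≈ 9.4%

9.4%


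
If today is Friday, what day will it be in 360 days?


Start: Friday (index 4)
(4 + 360) mod 7
= 364 mod 7
= 0
Index 0 → Monday

Monday


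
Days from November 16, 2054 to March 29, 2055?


From November 16, 2054 to March 29, 2055
Rest of November 2054: 30 - 16 = 14
Full months: December 31, January 31, February 2055 28
Days into March 2055: 29
Total = 14 + 31 + 31 + 28 + 29 = 133 days

133 days


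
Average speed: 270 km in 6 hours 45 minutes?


40.0 km/h

Distance: 270 km
Time: 6h 45m = 405 min = 405/60 = 27/4 hours
Speed = 270 ÷ (27/4) = 270 × 4 / 27 = 1080/27 = 40.0 km/h


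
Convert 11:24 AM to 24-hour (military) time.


11:24

Input: 11:24 AM
AM hour stays: 11


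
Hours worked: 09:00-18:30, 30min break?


9h 0m (540 minutes)

Total time = (18×60+30) - (9×60+0)
= 1110 - 540 = 570 min
Minus break: 570 - 30 = 540 min
= 9h 0m


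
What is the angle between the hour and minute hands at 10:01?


Hour hand = 10×30 + 1×0.5 = 300.5°
Minute hand = 1×6 = 6°
Difference = |300.5 - 6| = 294.5°
Since > 180°: 360 - 294.5 = 65.5°

65.5°


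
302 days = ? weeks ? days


43 weeks 1 days

Weeks: 302 ÷ 7 = 43 remainder 1


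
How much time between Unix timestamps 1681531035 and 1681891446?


360411 seconds (100.1 hours / 4.17 days)

Difference = 1681891446 - 1681531035 = 360411 seconds
In hours: 360411 / 3600 ≈ 100.1
In days: 360411 / 86400 ≈ 4.17


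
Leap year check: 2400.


Rules: divisible by 4 AND (not by 100 OR by 400)
2400 ÷ 4 = 600 exactly → divisible by 4
2400 ÷ 100 = 24 exactly → divisible by 100
2400 ÷ 400 = 6 exactly → divisible by 400
Divisible by 400 → leap year

Yes


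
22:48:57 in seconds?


Hours: 22 × 3600 = 79200
Minutes: 48 × 60 = 2880
Seconds: 57
Total = 79200 + 2880 + 57 = 82137

82137 seconds


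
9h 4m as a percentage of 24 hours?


0.3778 (37.78%)

Total minutes: 9×60 + 4 = 544
Day = 24×60 = 1440 minutes
Fraction = 544/1440 ≈ 0.3778
As a percentage: 544/1440 × 100 ≈ 37.78%


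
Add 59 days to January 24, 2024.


Start: January 24, 2024
Add 59 days
January 24 → February 1: 31 - 24 + 1 = 8 days (59 - 8 = 51 left)
February 1 → March 1: 29 - 1 + 1 = 29 days (51 - 29 = 22 left)
March 1 + 22 = March 23, 2024

March 23, 2024


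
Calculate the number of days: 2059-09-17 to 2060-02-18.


From September 17, 2059 to February 18, 2060
Rest of September 2059: 30 - 17 = 13
Full months: October 31, November 30, December 31, January 31
Days into February 2060: 18
Total = 13 + 31 + 30 + 31 + 31 + 18 = 154 days

154 days


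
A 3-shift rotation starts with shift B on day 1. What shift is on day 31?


Shift B

Shifts: A, B, C
Start: B (index 1)
Day 31: (1 + 31 - 1) mod 3
= 31 mod 3
= 1
Index 1 → shift B


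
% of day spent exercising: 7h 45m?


32.3%

Time: 465 minutes
Day: 1440 minutes
Percentage = (465/1440) × 100 ≈ 32.3%


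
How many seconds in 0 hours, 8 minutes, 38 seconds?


Hours: 0 × 3600 = 0
Minutes: 8 × 60 = 480
Seconds: 38
Total = 0 + 480 + 38 = 518

518 seconds


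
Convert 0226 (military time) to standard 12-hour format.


2:26 AM

Hour: 2
2 < 12 → AM


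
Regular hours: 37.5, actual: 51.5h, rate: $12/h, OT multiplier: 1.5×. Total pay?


$702.00

Regular: 37.5h × $12 = $450.00
Overtime: 51.5 - 37.5 = 14.0h
OT pay: 14.0h × $12 × 1.5 = $252.00
Total = $450.00 + $252.00 = $702.00


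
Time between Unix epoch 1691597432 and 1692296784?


Difference = 1692296784 - 1691597432 = 699352 seconds
In hours: 699352 / 3600 ≈ 194.3
In days: 699352 / 86400 ≈ 8.09

699352 seconds (194.3 hours / 8.09 days)


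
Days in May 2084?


Month: May (month 5)
May has 31 days

31 days


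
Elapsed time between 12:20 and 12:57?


0h 37m

End time in minutes: 12×60 + 57 = 777
Start time in minutes: 12×60 + 20 = 740
Difference = 777 - 740 = 37 minutes
= 0 hours 37 minutes


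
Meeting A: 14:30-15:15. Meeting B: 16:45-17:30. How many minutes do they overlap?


0 minutes

Meeting A: 870-915 (in minutes from midnight)
Meeting B: 1005-1050
Overlap start = max(870, 1005) = 1005
Overlap end = min(915, 1050) = 915
Overlap = max(0, 915 - 1005) = 0 min


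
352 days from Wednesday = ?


Start: Wednesday (index 2)
(2 + 352) mod 7
= 354 mod 7
= 4
Index 4 → Friday

Friday


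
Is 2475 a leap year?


Rules: divisible by 4 AND (not by 100 OR by 400)
2475 ÷ 4 = 618 remainder 3 → not divisible by 4
Not divisible by 4 → not a leap year

No


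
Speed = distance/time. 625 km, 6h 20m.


Distance: 625 km
Time: 6h 20m = 380 min = 380/60 = 19/3 hours
Speed = 625 ÷ (19/3) = 625 × 3 / 19 = 1875/19 ≈ 98.7 km/h

98.7 km/h


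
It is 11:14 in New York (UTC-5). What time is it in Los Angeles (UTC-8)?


08:14

Time difference = UTC-8 - UTC-5 = -3 hours
New hour = (11 -3) mod 24
= 8 mod 24 = 8
Minutes unchanged → 08:14
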